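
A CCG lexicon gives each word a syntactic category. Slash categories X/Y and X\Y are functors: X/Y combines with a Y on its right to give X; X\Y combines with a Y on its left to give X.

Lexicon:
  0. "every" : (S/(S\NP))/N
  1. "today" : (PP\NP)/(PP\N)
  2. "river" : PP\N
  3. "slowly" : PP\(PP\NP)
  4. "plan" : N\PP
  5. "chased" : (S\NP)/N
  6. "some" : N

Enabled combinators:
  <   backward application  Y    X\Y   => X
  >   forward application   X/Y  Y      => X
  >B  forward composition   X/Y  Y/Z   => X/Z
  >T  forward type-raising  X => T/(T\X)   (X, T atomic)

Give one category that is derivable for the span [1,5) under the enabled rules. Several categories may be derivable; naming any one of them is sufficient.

N

[0,7] S   >
  [0,5] S/(S\NP)   >
    [0,1] "every" : (S/(S\NP))/N
    [1,5] N   <
      [1,4] PP   <
        [1,3] PP\NP   >
          [1,2] "today" : (PP\NP)/(PP\N)
          [2,3] "river" : PP\N
        [3,4] "slowly" : PP\(PP\NP)
      [4,5] "plan" : N\PP
  [5,7] S\NP   >
    [5,6] "chased" : (S\NP)/N
    [6,7] "some" : N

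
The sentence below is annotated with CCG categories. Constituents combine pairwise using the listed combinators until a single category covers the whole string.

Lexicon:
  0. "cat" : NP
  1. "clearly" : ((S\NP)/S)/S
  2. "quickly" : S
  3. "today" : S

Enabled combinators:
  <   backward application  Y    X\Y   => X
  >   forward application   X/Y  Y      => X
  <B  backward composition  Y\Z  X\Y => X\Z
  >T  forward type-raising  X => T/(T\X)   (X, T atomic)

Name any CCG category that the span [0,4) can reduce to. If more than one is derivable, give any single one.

[0,4] S   >
  [0,1] S/(S\NP)   >T
    [0,1] "cat" : NP
  [1,4] S\NP   >
    [1,3] (S\NP)/S   >
      [1,2] "clearly" : ((S\NP)/S)/S
      [2,3] "quickly" : S
    [3,4] "today" : S

S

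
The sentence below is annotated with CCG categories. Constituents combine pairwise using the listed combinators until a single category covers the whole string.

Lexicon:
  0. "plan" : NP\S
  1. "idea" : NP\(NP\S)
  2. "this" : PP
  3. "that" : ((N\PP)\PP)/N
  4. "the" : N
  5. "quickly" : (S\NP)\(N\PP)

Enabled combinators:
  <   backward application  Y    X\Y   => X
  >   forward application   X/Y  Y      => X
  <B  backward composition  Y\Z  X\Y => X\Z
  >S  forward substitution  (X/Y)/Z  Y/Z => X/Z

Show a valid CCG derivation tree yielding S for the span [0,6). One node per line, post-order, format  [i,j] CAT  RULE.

[0,1] NP\S  lex  "plan"
[1,2] NP\(NP\S)  lex  "idea"
[0,2] NP  <  k=1
[2,3] PP  lex  "this"
[3,4] ((N\PP)\PP)/N  lex  "that"
[4,5] N  lex  "the"
[3,5] (N\PP)\PP  >  k=4
[2,5] N\PP  <  k=3
[5,6] (S\NP)\(N\PP)  lex  "quickly"
[2,6] S\NP  <  k=5
[0,6] S  <  k=2

[0,6] S   <
  [0,2] NP   <
    [0,1] "plan" : NP\S
    [1,2] "idea" : NP\(NP\S)
  [2,6] S\NP   <
    [2,5] N\PP   <
      [2,3] "this" : PP
      [3,5] (N\PP)\PP   >
        [3,4] "that" : ((N\PP)\PP)/N
        [4,5] "the" : N
    [5,6] "quickly" : (S\NP)\(N\PP)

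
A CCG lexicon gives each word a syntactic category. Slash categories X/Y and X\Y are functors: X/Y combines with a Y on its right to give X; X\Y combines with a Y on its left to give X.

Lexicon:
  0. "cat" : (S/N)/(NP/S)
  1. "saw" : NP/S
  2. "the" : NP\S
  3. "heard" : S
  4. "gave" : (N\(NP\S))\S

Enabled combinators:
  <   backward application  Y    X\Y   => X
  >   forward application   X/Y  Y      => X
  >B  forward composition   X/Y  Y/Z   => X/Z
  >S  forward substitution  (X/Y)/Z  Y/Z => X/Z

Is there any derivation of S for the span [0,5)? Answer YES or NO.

[0,5] S   >
  [0,2] S/N   >
    [0,1] "cat" : (S/N)/(NP/S)
    [1,2] "saw" : NP/S
  [2,5] N   <
    [2,3] "the" : NP\S
    [3,5] N\(NP\S)   <
      [3,4] "heard" : S
      [4,5] "gave" : (N\(NP\S))\S

YES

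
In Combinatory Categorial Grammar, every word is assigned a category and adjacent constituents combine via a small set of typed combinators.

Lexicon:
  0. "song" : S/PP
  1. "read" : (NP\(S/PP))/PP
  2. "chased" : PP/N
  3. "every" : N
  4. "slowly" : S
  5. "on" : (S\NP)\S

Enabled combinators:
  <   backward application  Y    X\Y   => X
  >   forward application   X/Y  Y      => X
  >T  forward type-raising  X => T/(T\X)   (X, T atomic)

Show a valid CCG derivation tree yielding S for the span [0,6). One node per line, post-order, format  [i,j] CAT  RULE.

[0,6] S   <
  [0,4] NP   <
    [0,1] "song" : S/PP
    [1,4] NP\(S/PP)   >
      [1,2] "read" : (NP\(S/PP))/PP
      [2,4] PP   >
        [2,3] "chased" : PP/N
        [3,4] "every" : N
  [4,6] S\NP   <
    [4,5] "slowly" : S
    [5,6] "on" : (S\NP)\S

[0,1] S/PP  lex  "song"
[1,2] (NP\(S/PP))/PP  lex  "read"
[2,3] PP/N  lex  "chased"
[3,4] N  lex  "every"
[2,4] PP  >  k=3
[1,4] NP\(S/PP)  >  k=2
[0,4] NP  <  k=1
[4,5] S  lex  "slowly"
[5,6] (S\NP)\S  lex  "on"
[4,6] S\NP  <  k=5
[0,6] S  <  k=4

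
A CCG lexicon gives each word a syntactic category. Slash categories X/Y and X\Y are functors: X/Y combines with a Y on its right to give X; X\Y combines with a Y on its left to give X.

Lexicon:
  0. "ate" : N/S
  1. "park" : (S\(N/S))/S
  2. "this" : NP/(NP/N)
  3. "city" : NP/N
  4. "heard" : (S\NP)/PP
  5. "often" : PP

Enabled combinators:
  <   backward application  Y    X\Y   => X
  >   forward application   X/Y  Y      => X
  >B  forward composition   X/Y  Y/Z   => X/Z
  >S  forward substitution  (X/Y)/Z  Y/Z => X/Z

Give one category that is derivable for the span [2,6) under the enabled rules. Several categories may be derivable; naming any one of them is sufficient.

[0,6] S   <
  [0,1] "ate" : N/S
  [1,6] S\(N/S)   >
    [1,2] "park" : (S\(N/S))/S
    [2,6] S   <
      [2,4] NP   >
        [2,3] "this" : NP/(NP/N)
        [3,4] "city" : NP/N
      [4,6] S\NP   >
        [4,5] "heard" : (S\NP)/PP
        [5,6] "often" : PP

S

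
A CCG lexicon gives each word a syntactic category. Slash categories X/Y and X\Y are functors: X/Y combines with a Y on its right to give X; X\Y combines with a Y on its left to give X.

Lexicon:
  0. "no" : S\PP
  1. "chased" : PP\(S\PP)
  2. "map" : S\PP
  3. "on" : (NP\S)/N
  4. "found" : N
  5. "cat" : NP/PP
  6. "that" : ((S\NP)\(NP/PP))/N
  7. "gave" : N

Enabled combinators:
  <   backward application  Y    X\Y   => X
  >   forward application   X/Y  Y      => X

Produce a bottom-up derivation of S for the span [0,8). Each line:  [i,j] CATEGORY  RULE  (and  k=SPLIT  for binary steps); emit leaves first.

[0,8] S   <
  [0,5] NP   <
    [0,3] S   <
      [0,2] PP   <
        [0,1] "no" : S\PP
        [1,2] "chased" : PP\(S\PP)
      [2,3] "map" : S\PP
    [3,5] NP\S   >
      [3,4] "on" : (NP\S)/N
      [4,5] "found" : N
  [5,8] S\NP   <
    [5,6] "cat" : NP/PP
    [6,8] (S\NP)\(NP/PP)   >
      [6,7] "that" : ((S\NP)\(NP/PP))/N
      [7,8] "gave" : N

[0,1] S\PP  lex  "no"
[1,2] PP\(S\PP)  lex  "chased"
[0,2] PP  <  k=1
[2,3] S\PP  lex  "map"
[0,3] S  <  k=2
[3,4] (NP\S)/N  lex  "on"
[4,5] N  lex  "found"
[3,5] NP\S  >  k=4
[0,5] NP  <  k=3
[5,6] NP/PP  lex  "cat"
[6,7] ((S\NP)\(NP/PP))/N  lex  "that"
[7,8] N  lex  "gave"
[6,8] (S\NP)\(NP/PP)  >  k=7
[5,8] S\NP  <  k=6
[0,8] S  <  k=5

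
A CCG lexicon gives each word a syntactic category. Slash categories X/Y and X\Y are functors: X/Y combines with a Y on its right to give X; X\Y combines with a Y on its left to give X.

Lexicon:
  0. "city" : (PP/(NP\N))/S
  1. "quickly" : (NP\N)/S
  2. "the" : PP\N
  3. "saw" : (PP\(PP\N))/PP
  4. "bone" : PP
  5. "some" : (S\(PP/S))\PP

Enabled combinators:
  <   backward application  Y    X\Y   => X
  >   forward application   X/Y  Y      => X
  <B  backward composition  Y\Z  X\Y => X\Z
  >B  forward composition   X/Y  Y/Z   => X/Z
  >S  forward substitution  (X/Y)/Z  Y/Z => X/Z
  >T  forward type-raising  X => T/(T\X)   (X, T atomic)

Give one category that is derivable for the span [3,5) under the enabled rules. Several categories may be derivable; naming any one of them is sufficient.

[0,6] S   <
  [0,2] PP/S   >S
    [0,1] "city" : (PP/(NP\N))/S
    [1,2] "quickly" : (NP\N)/S
  [2,6] S\(PP/S)   <
    [2,5] PP   <
      [2,3] "the" : PP\N
      [3,5] PP\(PP\N)   >
        [3,4] "saw" : (PP\(PP\N))/PP
        [4,5] "bone" : PP
    [5,6] "some" : (S\(PP/S))\PP

PP\(PP\N)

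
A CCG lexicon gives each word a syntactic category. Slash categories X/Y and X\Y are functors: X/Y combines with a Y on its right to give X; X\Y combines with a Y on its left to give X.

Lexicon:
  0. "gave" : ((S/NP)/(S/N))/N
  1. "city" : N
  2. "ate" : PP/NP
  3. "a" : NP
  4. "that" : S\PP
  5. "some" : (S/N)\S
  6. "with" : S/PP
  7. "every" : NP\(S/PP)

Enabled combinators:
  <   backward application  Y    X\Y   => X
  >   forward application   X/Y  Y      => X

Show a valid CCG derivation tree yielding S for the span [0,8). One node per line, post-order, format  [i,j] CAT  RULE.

[0,1] ((S/NP)/(S/N))/N  lex  "gave"
[1,2] N  lex  "city"
[0,2] (S/NP)/(S/N)  >  k=1
[2,3] PP/NP  lex  "ate"
[3,4] NP  lex  "a"
[2,4] PP  >  k=3
[4,5] S\PP  lex  "that"
[2,5] S  <  k=4
[5,6] (S/N)\S  lex  "some"
[2,6] S/N  <  k=5
[0,6] S/NP  >  k=2
[6,7] S/PP  lex  "with"
[7,8] NP\(S/PP)  lex  "every"
[6,8] NP  <  k=7
[0,8] S  >  k=6

[0,8] S   >
  [0,6] S/NP   >
    [0,2] (S/NP)/(S/N)   >
      [0,1] "gave" : ((S/NP)/(S/N))/N
      [1,2] "city" : N
    [2,6] S/N   <
      [2,5] S   <
        [2,4] PP   >
          [2,3] "ate" : PP/NP
          [3,4] "a" : NP
        [4,5] "that" : S\PP
      [5,6] "some" : (S/N)\S
  [6,8] NP   <
    [6,7] "with" : S/PP
    [7,8] "every" : NP\(S/PP)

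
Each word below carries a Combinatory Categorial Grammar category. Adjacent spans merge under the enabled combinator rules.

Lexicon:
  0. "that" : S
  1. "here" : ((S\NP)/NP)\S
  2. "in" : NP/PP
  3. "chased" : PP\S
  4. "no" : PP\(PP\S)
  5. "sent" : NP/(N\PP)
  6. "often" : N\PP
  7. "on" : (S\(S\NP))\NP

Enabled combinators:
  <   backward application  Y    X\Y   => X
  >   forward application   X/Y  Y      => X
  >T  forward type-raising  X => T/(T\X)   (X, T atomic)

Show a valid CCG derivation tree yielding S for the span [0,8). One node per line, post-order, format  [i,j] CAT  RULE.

[0,1] S  lex  "that"
[1,2] ((S\NP)/NP)\S  lex  "here"
[0,2] (S\NP)/NP  <  k=1
[2,3] NP/PP  lex  "in"
[3,4] PP\S  lex  "chased"
[4,5] PP\(PP\S)  lex  "no"
[3,5] PP  <  k=4
[2,5] NP  >  k=3
[0,5] S\NP  >  k=2
[5,6] NP/(N\PP)  lex  "sent"
[6,7] N\PP  lex  "often"
[5,7] NP  >  k=6
[7,8] (S\(S\NP))\NP  lex  "on"
[5,8] S\(S\NP)  <  k=7
[0,8] S  <  k=5

[0,8] S   <
  [0,5] S\NP   >
    [0,2] (S\NP)/NP   <
      [0,1] "that" : S
      [1,2] "here" : ((S\NP)/NP)\S
    [2,5] NP   >
      [2,3] "in" : NP/PP
      [3,5] PP   <
        [3,4] "chased" : PP\S
        [4,5] "no" : PP\(PP\S)
  [5,8] S\(S\NP)   <
    [5,7] NP   >
      [5,6] "sent" : NP/(N\PP)
      [6,7] "often" : N\PP
    [7,8] "on" : (S\(S\NP))\NP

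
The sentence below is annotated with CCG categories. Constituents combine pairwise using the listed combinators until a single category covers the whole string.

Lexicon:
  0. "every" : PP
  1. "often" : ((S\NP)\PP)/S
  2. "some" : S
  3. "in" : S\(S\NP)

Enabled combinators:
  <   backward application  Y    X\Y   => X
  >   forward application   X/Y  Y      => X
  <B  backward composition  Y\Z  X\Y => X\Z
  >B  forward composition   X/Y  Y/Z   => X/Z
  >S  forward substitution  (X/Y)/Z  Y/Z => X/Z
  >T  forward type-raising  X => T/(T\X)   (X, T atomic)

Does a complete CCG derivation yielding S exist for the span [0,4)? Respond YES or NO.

[0,4] S   <
  [0,3] S\NP   <
    [0,1] "every" : PP
    [1,3] (S\NP)\PP   >
      [1,2] "often" : ((S\NP)\PP)/S
      [2,3] "some" : S
  [3,4] "in" : S\(S\NP)

YES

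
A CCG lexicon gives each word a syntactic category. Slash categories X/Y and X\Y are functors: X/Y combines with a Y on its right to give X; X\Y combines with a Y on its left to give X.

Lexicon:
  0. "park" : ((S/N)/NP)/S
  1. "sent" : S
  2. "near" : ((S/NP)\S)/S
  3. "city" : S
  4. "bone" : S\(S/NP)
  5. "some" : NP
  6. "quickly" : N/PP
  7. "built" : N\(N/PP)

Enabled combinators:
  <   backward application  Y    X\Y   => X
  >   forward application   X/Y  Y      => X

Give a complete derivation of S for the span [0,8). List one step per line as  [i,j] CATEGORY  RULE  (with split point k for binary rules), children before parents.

[0,1] ((S/N)/NP)/S  lex  "park"
[1,2] S  lex  "sent"
[2,3] ((S/NP)\S)/S  lex  "near"
[3,4] S  lex  "city"
[2,4] (S/NP)\S  >  k=3
[1,4] S/NP  <  k=2
[4,5] S\(S/NP)  lex  "bone"
[1,5] S  <  k=4
[0,5] (S/N)/NP  >  k=1
[5,6] NP  lex  "some"
[0,6] S/N  >  k=5
[6,7] N/PP  lex  "quickly"
[7,8] N\(N/PP)  lex  "built"
[6,8] N  <  k=7
[0,8] S  >  k=6

[0,8] S   >
  [0,6] S/N   >
    [0,5] (S/N)/NP   >
      [0,1] "park" : ((S/N)/NP)/S
      [1,5] S   <
        [1,4] S/NP   <
          [1,2] "sent" : S
          [2,4] (S/NP)\S   >
            [2,3] "near" : ((S/NP)\S)/S
            [3,4] "city" : S
        [4,5] "bone" : S\(S/NP)
    [5,6] "some" : NP
  [6,8] N   <
    [6,7] "quickly" : N/PP
    [7,8] "built" : N\(N/PP)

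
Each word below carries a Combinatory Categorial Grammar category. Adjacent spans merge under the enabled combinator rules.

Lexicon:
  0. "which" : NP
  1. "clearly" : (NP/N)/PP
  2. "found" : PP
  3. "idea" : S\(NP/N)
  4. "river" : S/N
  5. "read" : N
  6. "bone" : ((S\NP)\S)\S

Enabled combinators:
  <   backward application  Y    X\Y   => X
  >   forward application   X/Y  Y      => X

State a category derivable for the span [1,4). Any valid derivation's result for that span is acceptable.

[0,7] S   <
  [0,1] "which" : NP
  [1,7] S\NP   <
    [1,4] S   <
      [1,3] NP/N   >
        [1,2] "clearly" : (NP/N)/PP
        [2,3] "found" : PP
      [3,4] "idea" : S\(NP/N)
    [4,7] (S\NP)\S   <
      [4,6] S   >
        [4,5] "river" : S/N
        [5,6] "read" : N
      [6,7] "bone" : ((S\NP)\S)\S

S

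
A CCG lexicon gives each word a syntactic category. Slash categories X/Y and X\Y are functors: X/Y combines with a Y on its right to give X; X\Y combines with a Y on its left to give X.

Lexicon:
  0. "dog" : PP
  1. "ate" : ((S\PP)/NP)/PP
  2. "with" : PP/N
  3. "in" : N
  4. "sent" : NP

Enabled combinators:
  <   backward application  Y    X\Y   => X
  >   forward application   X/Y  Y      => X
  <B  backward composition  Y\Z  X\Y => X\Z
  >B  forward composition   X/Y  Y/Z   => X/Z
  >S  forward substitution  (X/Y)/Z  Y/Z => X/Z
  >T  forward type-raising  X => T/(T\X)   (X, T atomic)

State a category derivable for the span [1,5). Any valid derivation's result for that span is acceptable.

[0,5] S   <
  [0,1] "dog" : PP
  [1,5] S\PP   >
    [1,4] (S\PP)/NP   >
      [1,2] "ate" : ((S\PP)/NP)/PP
      [2,4] PP   >
        [2,3] "with" : PP/N
        [3,4] "in" : N
    [4,5] "sent" : NP

S\PP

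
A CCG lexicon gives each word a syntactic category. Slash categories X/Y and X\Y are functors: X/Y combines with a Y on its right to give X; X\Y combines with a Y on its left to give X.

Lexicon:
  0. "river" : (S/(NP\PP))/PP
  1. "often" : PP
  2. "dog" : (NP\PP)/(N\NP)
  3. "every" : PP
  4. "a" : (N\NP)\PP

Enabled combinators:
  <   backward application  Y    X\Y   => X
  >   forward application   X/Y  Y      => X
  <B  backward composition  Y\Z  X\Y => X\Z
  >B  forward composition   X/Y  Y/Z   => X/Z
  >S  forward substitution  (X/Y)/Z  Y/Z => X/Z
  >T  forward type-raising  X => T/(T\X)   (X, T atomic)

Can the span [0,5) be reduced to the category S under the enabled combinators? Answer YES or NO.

YES

[0,5] S   >
  [0,2] S/(NP\PP)   >
    [0,1] "river" : (S/(NP\PP))/PP
    [1,2] "often" : PP
  [2,5] NP\PP   >
    [2,3] "dog" : (NP\PP)/(N\NP)
    [3,5] N\NP   <
      [3,4] "every" : PP
      [4,5] "a" : (N\NP)\PP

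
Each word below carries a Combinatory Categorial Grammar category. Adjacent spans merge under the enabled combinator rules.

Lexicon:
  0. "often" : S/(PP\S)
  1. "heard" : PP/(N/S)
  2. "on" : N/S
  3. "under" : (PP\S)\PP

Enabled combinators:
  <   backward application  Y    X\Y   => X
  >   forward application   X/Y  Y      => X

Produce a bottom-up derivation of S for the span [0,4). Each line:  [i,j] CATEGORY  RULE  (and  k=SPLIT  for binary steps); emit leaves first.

[0,1] S/(PP\S)  lex  "often"
[1,2] PP/(N/S)  lex  "heard"
[2,3] N/S  lex  "on"
[1,3] PP  >  k=2
[3,4] (PP\S)\PP  lex  "under"
[1,4] PP\S  <  k=3
[0,4] S  >  k=1

[0,4] S   >
  [0,1] "often" : S/(PP\S)
  [1,4] PP\S   <
    [1,3] PP   >
      [1,2] "heard" : PP/(N/S)
      [2,3] "on" : N/S
    [3,4] "under" : (PP\S)\PP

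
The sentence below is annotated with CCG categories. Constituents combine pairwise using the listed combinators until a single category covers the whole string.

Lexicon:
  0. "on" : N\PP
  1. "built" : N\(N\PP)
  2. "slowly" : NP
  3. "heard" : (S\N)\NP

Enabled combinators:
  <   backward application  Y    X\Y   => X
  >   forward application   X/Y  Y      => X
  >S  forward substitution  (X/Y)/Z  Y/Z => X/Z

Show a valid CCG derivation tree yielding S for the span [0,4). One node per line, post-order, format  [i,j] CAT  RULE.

[0,4] S   <
  [0,2] N   <
    [0,1] "on" : N\PP
    [1,2] "built" : N\(N\PP)
  [2,4] S\N   <
    [2,3] "slowly" : NP
    [3,4] "heard" : (S\N)\NP

[0,1] N\PP  lex  "on"
[1,2] N\(N\PP)  lex  "built"
[0,2] N  <  k=1
[2,3] NP  lex  "slowly"
[3,4] (S\N)\NP  lex  "heard"
[2,4] S\N  <  k=3
[0,4] S  <  k=2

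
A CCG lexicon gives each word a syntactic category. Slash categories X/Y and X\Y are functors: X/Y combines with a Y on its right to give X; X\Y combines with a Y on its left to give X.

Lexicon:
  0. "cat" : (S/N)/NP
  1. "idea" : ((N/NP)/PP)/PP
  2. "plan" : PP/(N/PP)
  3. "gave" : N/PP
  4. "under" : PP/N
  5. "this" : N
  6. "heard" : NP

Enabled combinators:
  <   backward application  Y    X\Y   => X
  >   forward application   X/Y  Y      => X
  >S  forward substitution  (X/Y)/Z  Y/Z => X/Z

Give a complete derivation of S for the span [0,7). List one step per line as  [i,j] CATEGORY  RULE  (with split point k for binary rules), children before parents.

[0,1] (S/N)/NP  lex  "cat"
[1,2] ((N/NP)/PP)/PP  lex  "idea"
[2,3] PP/(N/PP)  lex  "plan"
[3,4] N/PP  lex  "gave"
[2,4] PP  >  k=3
[1,4] (N/NP)/PP  >  k=2
[4,5] PP/N  lex  "under"
[5,6] N  lex  "this"
[4,6] PP  >  k=5
[1,6] N/NP  >  k=4
[0,6] S/NP  >S  k=1
[6,7] NP  lex  "heard"
[0,7] S  >  k=6

[0,7] S   >
  [0,6] S/NP   >S
    [0,1] "cat" : (S/N)/NP
    [1,6] N/NP   >
      [1,4] (N/NP)/PP   >
        [1,2] "idea" : ((N/NP)/PP)/PP
        [2,4] PP   >
          [2,3] "plan" : PP/(N/PP)
          [3,4] "gave" : N/PP
      [4,6] PP   >
        [4,5] "under" : PP/N
        [5,6] "this" : N
  [6,7] "heard" : NP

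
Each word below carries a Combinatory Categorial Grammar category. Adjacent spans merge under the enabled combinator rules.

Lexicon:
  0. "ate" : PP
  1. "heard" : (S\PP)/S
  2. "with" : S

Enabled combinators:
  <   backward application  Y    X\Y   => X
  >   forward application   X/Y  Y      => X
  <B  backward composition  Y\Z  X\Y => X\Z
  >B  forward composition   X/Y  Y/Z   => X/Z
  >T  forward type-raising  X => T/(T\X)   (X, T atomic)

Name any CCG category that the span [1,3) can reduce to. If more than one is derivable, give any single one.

S\PP

[0,3] S   >
  [0,1] S/(S\PP)   >T
    [0,1] "ate" : PP
  [1,3] S\PP   >
    [1,2] "heard" : (S\PP)/S
    [2,3] "with" : S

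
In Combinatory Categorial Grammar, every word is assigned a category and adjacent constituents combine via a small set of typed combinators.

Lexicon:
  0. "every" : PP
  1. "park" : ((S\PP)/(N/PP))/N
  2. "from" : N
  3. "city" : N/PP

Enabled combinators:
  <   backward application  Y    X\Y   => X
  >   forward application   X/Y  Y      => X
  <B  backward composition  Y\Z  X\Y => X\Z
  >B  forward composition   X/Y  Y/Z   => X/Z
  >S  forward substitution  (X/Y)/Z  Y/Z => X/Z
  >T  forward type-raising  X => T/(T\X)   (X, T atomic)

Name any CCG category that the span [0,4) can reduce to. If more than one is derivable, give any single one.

[0,4] S   >
  [0,1] S/(S\PP)   >T
    [0,1] "every" : PP
  [1,4] S\PP   >
    [1,3] (S\PP)/(N/PP)   >
      [1,2] "park" : ((S\PP)/(N/PP))/N
      [2,3] "from" : N
    [3,4] "city" : N/PP

S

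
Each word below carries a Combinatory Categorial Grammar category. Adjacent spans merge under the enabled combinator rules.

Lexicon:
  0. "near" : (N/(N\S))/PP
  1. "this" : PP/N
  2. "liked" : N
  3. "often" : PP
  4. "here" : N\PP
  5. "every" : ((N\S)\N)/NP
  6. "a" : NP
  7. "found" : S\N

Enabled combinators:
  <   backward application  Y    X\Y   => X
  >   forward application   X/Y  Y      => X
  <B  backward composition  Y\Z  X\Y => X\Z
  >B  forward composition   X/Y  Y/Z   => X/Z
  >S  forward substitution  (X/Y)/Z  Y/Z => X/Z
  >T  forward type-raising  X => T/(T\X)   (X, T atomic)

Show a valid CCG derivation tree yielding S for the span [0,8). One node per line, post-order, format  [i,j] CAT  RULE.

[0,8] S   <
  [0,7] N   >
    [0,3] N/(N\S)   >
      [0,1] "near" : (N/(N\S))/PP
      [1,3] PP   >
        [1,2] "this" : PP/N
        [2,3] "liked" : N
    [3,7] N\S   <
      [3,5] N   <
        [3,4] "often" : PP
        [4,5] "here" : N\PP
      [5,7] (N\S)\N   >
        [5,6] "every" : ((N\S)\N)/NP
        [6,7] "a" : NP
  [7,8] "found" : S\N

[0,1] (N/(N\S))/PP  lex  "near"
[1,2] PP/N  lex  "this"
[2,3] N  lex  "liked"
[1,3] PP  >  k=2
[0,3] N/(N\S)  >  k=1
[3,4] PP  lex  "often"
[4,5] N\PP  lex  "here"
[3,5] N  <  k=4
[5,6] ((N\S)\N)/NP  lex  "every"
[6,7] NP  lex  "a"
[5,7] (N\S)\N  >  k=6
[3,7] N\S  <  k=5
[0,7] N  >  k=3
[7,8] S\N  lex  "found"
[0,8] S  <  k=7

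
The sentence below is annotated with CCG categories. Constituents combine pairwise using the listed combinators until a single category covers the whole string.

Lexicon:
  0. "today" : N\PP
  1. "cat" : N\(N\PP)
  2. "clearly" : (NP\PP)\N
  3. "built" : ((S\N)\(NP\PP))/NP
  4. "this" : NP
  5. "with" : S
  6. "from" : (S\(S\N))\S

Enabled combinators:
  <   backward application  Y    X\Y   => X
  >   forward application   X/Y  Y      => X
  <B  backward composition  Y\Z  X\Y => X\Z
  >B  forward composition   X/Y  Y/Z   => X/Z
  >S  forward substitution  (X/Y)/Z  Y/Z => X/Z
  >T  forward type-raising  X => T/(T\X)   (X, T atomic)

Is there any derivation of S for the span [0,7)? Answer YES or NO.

YES

[0,7] S   <
  [0,5] S\N   <
    [0,3] NP\PP   <
      [0,2] N   <
        [0,1] "today" : N\PP
        [1,2] "cat" : N\(N\PP)
      [2,3] "clearly" : (NP\PP)\N
    [3,5] (S\N)\(NP\PP)   >
      [3,4] "built" : ((S\N)\(NP\PP))/NP
      [4,5] "this" : NP
  [5,7] S\(S\N)   <
    [5,6] "with" : S
    [6,7] "from" : (S\(S\N))\S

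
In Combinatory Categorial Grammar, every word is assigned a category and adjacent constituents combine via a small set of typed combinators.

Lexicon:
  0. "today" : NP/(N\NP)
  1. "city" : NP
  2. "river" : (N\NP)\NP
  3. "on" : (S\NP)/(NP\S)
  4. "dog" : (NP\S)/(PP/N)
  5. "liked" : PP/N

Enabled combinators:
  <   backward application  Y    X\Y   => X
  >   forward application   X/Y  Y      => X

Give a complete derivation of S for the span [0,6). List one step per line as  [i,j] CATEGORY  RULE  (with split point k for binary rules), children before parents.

[0,6] S   <
  [0,3] NP   >
    [0,1] "today" : NP/(N\NP)
    [1,3] N\NP   <
      [1,2] "city" : NP
      [2,3] "river" : (N\NP)\NP
  [3,6] S\NP   >
    [3,4] "on" : (S\NP)/(NP\S)
    [4,6] NP\S   >
      [4,5] "dog" : (NP\S)/(PP/N)
      [5,6] "liked" : PP/N

[0,1] NP/(N\NP)  lex  "today"
[1,2] NP  lex  "city"
[2,3] (N\NP)\NP  lex  "river"
[1,3] N\NP  <  k=2
[0,3] NP  >  k=1
[3,4] (S\NP)/(NP\S)  lex  "on"
[4,5] (NP\S)/(PP/N)  lex  "dog"
[5,6] PP/N  lex  "liked"
[4,6] NP\S  >  k=5
[3,6] S\NP  >  k=4
[0,6] S  <  k=3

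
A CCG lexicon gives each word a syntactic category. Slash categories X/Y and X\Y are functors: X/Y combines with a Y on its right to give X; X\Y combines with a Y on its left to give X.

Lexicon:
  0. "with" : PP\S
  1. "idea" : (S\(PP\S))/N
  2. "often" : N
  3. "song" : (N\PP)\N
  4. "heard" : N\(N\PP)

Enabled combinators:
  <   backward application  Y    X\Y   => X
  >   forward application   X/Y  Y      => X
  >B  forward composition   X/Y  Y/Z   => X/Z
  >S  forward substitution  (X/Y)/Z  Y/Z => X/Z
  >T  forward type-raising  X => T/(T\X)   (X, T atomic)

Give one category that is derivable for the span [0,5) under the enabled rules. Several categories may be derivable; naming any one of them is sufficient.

[0,5] S   <
  [0,1] "with" : PP\S
  [1,5] S\(PP\S)   >
    [1,2] "idea" : (S\(PP\S))/N
    [2,5] N   <
      [2,4] N\PP   <
        [2,3] "often" : N
        [3,4] "song" : (N\PP)\N
      [4,5] "heard" : N\(N\PP)

S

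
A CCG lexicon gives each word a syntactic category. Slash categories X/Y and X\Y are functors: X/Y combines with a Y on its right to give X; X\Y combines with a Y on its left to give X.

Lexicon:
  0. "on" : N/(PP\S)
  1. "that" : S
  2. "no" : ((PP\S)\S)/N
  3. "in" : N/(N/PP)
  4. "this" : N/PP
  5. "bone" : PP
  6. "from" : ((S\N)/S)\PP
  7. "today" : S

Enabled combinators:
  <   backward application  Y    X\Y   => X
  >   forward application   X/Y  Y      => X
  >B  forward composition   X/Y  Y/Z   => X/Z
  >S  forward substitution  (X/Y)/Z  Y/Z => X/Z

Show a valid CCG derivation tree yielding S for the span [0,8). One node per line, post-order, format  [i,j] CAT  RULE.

[0,8] S   <
  [0,5] N   >
    [0,1] "on" : N/(PP\S)
    [1,5] PP\S   <
      [1,2] "that" : S
      [2,5] (PP\S)\S   >
        [2,3] "no" : ((PP\S)\S)/N
        [3,5] N   >
          [3,4] "in" : N/(N/PP)
          [4,5] "this" : N/PP
  [5,8] S\N   >
    [5,7] (S\N)/S   <
      [5,6] "bone" : PP
      [6,7] "from" : ((S\N)/S)\PP
    [7,8] "today" : S

[0,1] N/(PP\S)  lex  "on"
[1,2] S  lex  "that"
[2,3] ((PP\S)\S)/N  lex  "no"
[3,4] N/(N/PP)  lex  "in"
[4,5] N/PP  lex  "this"
[3,5] N  >  k=4
[2,5] (PP\S)\S  >  k=3
[1,5] PP\S  <  k=2
[0,5] N  >  k=1
[5,6] PP  lex  "bone"
[6,7] ((S\N)/S)\PP  lex  "from"
[5,7] (S\N)/S  <  k=6
[7,8] S  lex  "today"
[5,8] S\N  >  k=7
[0,8] S  <  k=5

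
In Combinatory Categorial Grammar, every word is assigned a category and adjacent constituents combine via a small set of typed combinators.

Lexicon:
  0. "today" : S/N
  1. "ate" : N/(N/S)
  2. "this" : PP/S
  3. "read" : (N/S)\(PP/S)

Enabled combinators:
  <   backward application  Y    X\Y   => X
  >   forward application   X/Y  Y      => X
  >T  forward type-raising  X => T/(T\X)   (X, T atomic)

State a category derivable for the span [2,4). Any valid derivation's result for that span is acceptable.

[0,4] S   >
  [0,1] "today" : S/N
  [1,4] N   >
    [1,2] "ate" : N/(N/S)
    [2,4] N/S   <
      [2,3] "this" : PP/S
      [3,4] "read" : (N/S)\(PP/S)

N/S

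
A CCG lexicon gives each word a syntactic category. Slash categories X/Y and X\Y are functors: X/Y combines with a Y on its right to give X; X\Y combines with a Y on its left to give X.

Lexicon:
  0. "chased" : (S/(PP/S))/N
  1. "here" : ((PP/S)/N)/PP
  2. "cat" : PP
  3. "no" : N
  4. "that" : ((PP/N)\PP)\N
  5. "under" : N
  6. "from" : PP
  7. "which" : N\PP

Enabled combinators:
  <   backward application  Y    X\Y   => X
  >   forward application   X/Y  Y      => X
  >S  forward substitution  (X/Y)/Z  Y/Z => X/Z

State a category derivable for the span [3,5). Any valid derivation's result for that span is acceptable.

(PP/N)\PP

[0,8] S   >
  [0,6] S/N   >S
    [0,1] "chased" : (S/(PP/S))/N
    [1,6] (PP/S)/N   >
      [1,2] "here" : ((PP/S)/N)/PP
      [2,6] PP   >
        [2,5] PP/N   <
          [2,3] "cat" : PP
          [3,5] (PP/N)\PP   <
            [3,4] "no" : N
            [4,5] "that" : ((PP/N)\PP)\N
        [5,6] "under" : N
  [6,8] N   <
    [6,7] "from" : PP
    [7,8] "which" : N\PP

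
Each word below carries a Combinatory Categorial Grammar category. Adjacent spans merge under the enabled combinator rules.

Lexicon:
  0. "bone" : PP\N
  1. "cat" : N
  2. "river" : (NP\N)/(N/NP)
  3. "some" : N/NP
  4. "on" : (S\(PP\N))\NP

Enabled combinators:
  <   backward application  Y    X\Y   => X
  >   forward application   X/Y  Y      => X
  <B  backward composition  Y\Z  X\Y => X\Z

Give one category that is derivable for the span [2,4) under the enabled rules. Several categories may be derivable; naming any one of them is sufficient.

[0,5] S   <
  [0,1] "bone" : PP\N
  [1,5] S\(PP\N)   <
    [1,4] NP   <
      [1,2] "cat" : N
      [2,4] NP\N   >
        [2,3] "river" : (NP\N)/(N/NP)
        [3,4] "some" : N/NP
    [4,5] "on" : (S\(PP\N))\NP

NP\N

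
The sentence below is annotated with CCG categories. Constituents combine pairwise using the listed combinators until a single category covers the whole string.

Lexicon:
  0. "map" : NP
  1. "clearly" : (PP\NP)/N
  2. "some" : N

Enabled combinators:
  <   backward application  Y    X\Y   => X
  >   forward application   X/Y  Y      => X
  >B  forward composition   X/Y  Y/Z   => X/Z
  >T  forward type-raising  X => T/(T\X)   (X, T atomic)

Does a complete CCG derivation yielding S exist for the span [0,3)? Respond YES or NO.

NO

NP (PP\NP)/N N
CKY chart[0,3] = {N/(N\PP), NP/(NP\PP), PP, PP/(N\N), PP/(PP\PP), S/(S\PP)}; S ∉ chart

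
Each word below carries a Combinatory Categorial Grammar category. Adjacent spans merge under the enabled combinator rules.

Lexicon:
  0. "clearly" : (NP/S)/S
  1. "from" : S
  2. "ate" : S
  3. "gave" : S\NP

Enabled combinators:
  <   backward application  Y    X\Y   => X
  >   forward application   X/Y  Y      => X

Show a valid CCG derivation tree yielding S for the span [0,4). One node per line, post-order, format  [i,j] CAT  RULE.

[0,4] S   <
  [0,3] NP   >
    [0,2] NP/S   >
      [0,1] "clearly" : (NP/S)/S
      [1,2] "from" : S
    [2,3] "ate" : S
  [3,4] "gave" : S\NP

[0,1] (NP/S)/S  lex  "clearly"
[1,2] S  lex  "from"
[0,2] NP/S  >  k=1
[2,3] S  lex  "ate"
[0,3] NP  >  k=2
[3,4] S\NP  lex  "gave"
[0,4] S  <  k=3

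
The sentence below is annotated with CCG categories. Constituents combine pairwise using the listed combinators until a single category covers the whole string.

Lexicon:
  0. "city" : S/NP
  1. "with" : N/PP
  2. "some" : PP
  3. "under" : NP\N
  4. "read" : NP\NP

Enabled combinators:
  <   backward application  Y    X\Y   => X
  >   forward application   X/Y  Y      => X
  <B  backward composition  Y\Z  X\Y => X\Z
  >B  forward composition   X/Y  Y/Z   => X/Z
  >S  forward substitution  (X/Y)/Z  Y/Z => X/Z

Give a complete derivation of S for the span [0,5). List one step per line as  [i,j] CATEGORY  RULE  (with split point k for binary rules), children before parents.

[0,1] S/NP  lex  "city"
[1,2] N/PP  lex  "with"
[2,3] PP  lex  "some"
[1,3] N  >  k=2
[3,4] NP\N  lex  "under"
[4,5] NP\NP  lex  "read"
[3,5] NP\N  <B  k=4
[1,5] NP  <  k=3
[0,5] S  >  k=1

[0,5] S   >
  [0,1] "city" : S/NP
  [1,5] NP   <
    [1,3] N   >
      [1,2] "with" : N/PP
      [2,3] "some" : PP
    [3,5] NP\N   <B
      [3,4] "under" : NP\N
      [4,5] "read" : NP\NP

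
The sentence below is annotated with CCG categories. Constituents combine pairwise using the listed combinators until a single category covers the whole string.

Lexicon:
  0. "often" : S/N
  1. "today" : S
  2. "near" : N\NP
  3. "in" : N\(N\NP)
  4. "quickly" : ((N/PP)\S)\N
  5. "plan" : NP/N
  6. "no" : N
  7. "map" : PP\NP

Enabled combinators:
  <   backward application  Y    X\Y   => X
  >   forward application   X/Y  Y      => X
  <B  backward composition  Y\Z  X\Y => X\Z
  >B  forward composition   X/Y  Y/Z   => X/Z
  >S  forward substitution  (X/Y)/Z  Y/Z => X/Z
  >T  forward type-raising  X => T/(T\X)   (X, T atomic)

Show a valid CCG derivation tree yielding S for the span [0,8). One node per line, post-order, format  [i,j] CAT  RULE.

[0,1] S/N  lex  "often"
[1,2] S  lex  "today"
[2,3] N\NP  lex  "near"
[3,4] N\(N\NP)  lex  "in"
[2,4] N  <  k=3
[4,5] ((N/PP)\S)\N  lex  "quickly"
[2,5] (N/PP)\S  <  k=4
[1,5] N/PP  <  k=2
[0,5] S/PP  >B  k=1
[5,6] NP/N  lex  "plan"
[6,7] N  lex  "no"
[5,7] NP  >  k=6
[7,8] PP\NP  lex  "map"
[5,8] PP  <  k=7
[0,8] S  >  k=5

[0,8] S   >
  [0,5] S/PP   >B
    [0,1] "often" : S/N
    [1,5] N/PP   <
      [1,2] "today" : S
      [2,5] (N/PP)\S   <
        [2,4] N   <
          [2,3] "near" : N\NP
          [3,4] "in" : N\(N\NP)
        [4,5] "quickly" : ((N/PP)\S)\N
  [5,8] PP   <
    [5,7] NP   >
      [5,6] "plan" : NP/N
      [6,7] "no" : N
    [7,8] "map" : PP\NP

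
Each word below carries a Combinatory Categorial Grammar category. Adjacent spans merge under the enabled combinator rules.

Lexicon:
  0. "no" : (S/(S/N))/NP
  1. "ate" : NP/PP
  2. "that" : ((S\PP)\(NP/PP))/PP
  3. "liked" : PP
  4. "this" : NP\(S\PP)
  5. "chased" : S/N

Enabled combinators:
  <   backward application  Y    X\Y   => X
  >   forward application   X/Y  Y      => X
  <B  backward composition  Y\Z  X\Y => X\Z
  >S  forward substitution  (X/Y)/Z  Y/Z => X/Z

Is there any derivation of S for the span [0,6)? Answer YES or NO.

YES

[0,6] S   >
  [0,5] S/(S/N)   >
    [0,1] "no" : (S/(S/N))/NP
    [1,5] NP   <
      [1,4] S\PP   <
        [1,2] "ate" : NP/PP
        [2,4] (S\PP)\(NP/PP)   >
          [2,3] "that" : ((S\PP)\(NP/PP))/PP
          [3,4] "liked" : PP
      [4,5] "this" : NP\(S\PP)
  [5,6] "chased" : S/N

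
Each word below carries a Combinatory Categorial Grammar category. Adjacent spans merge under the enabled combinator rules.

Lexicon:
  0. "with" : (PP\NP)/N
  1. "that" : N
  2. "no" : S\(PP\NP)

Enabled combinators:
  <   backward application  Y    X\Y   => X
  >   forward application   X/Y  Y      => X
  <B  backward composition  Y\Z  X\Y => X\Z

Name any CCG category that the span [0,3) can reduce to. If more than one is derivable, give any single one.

[0,3] S   <
  [0,2] PP\NP   >
    [0,1] "with" : (PP\NP)/N
    [1,2] "that" : N
  [2,3] "no" : S\(PP\NP)

S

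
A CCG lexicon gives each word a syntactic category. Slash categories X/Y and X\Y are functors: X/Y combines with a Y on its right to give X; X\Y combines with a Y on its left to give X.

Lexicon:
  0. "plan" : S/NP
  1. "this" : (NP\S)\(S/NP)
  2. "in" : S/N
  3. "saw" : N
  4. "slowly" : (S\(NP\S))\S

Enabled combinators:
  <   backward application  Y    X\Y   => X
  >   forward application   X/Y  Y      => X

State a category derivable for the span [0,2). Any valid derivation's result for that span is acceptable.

[0,5] S   <
  [0,2] NP\S   <
    [0,1] "plan" : S/NP
    [1,2] "this" : (NP\S)\(S/NP)
  [2,5] S\(NP\S)   <
    [2,4] S   >
      [2,3] "in" : S/N
      [3,4] "saw" : N
    [4,5] "slowly" : (S\(NP\S))\S

NP\S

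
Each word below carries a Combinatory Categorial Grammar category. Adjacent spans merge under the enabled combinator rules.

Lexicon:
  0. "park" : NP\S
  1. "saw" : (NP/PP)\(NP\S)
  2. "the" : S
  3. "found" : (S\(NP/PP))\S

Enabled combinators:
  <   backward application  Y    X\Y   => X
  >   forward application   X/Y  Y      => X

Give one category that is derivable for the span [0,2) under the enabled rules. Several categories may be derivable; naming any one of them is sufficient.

[0,4] S   <
  [0,2] NP/PP   <
    [0,1] "park" : NP\S
    [1,2] "saw" : (NP/PP)\(NP\S)
  [2,4] S\(NP/PP)   <
    [2,3] "the" : S
    [3,4] "found" : (S\(NP/PP))\S

NP/PP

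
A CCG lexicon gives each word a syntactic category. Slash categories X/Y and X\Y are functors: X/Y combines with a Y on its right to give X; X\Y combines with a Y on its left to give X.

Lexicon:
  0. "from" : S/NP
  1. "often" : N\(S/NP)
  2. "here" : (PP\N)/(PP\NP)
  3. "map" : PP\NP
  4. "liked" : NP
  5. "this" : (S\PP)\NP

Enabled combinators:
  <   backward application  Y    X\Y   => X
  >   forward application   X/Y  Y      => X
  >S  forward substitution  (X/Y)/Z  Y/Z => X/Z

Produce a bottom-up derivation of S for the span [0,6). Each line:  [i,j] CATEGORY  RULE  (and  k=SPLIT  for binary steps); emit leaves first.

[0,6] S   <
  [0,4] PP   <
    [0,2] N   <
      [0,1] "from" : S/NP
      [1,2] "often" : N\(S/NP)
    [2,4] PP\N   >
      [2,3] "here" : (PP\N)/(PP\NP)
      [3,4] "map" : PP\NP
  [4,6] S\PP   <
    [4,5] "liked" : NP
    [5,6] "this" : (S\PP)\NP

[0,1] S/NP  lex  "from"
[1,2] N\(S/NP)  lex  "often"
[0,2] N  <  k=1
[2,3] (PP\N)/(PP\NP)  lex  "here"
[3,4] PP\NP  lex  "map"
[2,4] PP\N  >  k=3
[0,4] PP  <  k=2
[4,5] NP  lex  "liked"
[5,6] (S\PP)\NP  lex  "this"
[4,6] S\PP  <  k=5
[0,6] S  <  k=4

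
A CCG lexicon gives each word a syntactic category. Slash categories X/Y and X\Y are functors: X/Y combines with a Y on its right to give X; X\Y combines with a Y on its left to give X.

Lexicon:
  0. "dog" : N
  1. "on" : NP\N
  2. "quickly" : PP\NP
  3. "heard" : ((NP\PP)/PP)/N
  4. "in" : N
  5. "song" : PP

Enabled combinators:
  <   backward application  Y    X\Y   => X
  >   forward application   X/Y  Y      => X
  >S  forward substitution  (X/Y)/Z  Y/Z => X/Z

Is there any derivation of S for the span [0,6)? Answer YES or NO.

NO

N NP\N PP\NP ((NP\PP)/PP)/N N PP
CKY chart[0,6] = {NP}; S ∉ chart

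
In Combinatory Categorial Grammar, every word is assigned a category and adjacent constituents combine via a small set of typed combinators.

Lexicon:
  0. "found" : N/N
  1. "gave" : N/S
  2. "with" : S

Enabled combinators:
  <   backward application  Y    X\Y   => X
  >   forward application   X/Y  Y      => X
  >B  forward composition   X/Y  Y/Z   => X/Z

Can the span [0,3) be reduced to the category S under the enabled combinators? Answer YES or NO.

N/N N/S S
CKY chart[0,3] = {N}; S ∉ chart

NO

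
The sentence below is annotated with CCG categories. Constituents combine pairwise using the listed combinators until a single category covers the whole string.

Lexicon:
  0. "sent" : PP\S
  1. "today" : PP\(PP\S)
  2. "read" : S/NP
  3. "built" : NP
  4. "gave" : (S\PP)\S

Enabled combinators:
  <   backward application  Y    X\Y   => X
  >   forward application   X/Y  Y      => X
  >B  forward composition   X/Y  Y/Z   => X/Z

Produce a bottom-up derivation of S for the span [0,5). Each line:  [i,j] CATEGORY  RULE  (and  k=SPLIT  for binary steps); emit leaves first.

[0,1] PP\S  lex  "sent"
[1,2] PP\(PP\S)  lex  "today"
[0,2] PP  <  k=1
[2,3] S/NP  lex  "read"
[3,4] NP  lex  "built"
[2,4] S  >  k=3
[4,5] (S\PP)\S  lex  "gave"
[2,5] S\PP  <  k=4
[0,5] S  <  k=2

[0,5] S   <
  [0,2] PP   <
    [0,1] "sent" : PP\S
    [1,2] "today" : PP\(PP\S)
  [2,5] S\PP   <
    [2,4] S   >
      [2,3] "read" : S/NP
      [3,4] "built" : NP
    [4,5] "gave" : (S\PP)\S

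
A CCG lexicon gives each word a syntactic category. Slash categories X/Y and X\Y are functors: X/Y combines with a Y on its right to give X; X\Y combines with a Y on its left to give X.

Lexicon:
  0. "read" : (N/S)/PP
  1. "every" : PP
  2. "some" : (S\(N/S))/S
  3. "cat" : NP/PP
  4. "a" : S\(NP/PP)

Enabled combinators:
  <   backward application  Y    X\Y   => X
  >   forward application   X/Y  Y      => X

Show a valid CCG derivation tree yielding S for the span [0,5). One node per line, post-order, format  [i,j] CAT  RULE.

[0,5] S   <
  [0,2] N/S   >
    [0,1] "read" : (N/S)/PP
    [1,2] "every" : PP
  [2,5] S\(N/S)   >
    [2,3] "some" : (S\(N/S))/S
    [3,5] S   <
      [3,4] "cat" : NP/PP
      [4,5] "a" : S\(NP/PP)

[0,1] (N/S)/PP  lex  "read"
[1,2] PP  lex  "every"
[0,2] N/S  >  k=1
[2,3] (S\(N/S))/S  lex  "some"
[3,4] NP/PP  lex  "cat"
[4,5] S\(NP/PP)  lex  "a"
[3,5] S  <  k=4
[2,5] S\(N/S)  >  k=3
[0,5] S  <  k=2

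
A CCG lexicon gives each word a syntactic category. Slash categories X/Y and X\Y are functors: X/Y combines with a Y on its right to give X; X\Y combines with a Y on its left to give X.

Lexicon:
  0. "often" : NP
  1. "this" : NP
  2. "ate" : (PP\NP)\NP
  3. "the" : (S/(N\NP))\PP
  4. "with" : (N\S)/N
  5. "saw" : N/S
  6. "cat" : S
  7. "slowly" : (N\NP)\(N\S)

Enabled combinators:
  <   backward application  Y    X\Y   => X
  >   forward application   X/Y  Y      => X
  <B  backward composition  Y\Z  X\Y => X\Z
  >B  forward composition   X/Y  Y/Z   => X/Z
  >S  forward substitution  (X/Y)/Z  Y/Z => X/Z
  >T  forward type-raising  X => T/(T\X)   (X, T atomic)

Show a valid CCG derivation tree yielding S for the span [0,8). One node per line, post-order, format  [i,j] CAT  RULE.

[0,1] NP  lex  "often"
[0,1] PP/(PP\NP)  >T
[1,2] NP  lex  "this"
[2,3] (PP\NP)\NP  lex  "ate"
[1,3] PP\NP  <  k=2
[0,3] PP  >  k=1
[3,4] (S/(N\NP))\PP  lex  "the"
[0,4] S/(N\NP)  <  k=3
[4,5] (N\S)/N  lex  "with"
[5,6] N/S  lex  "saw"
[6,7] S  lex  "cat"
[5,7] N  >  k=6
[4,7] N\S  >  k=5
[7,8] (N\NP)\(N\S)  lex  "slowly"
[4,8] N\NP  <  k=7
[0,8] S  >  k=4

[0,8] S   >
  [0,4] S/(N\NP)   <
    [0,3] PP   >
      [0,1] PP/(PP\NP)   >T
        [0,1] "often" : NP
      [1,3] PP\NP   <
        [1,2] "this" : NP
        [2,3] "ate" : (PP\NP)\NP
    [3,4] "the" : (S/(N\NP))\PP
  [4,8] N\NP   <
    [4,7] N\S   >
      [4,5] "with" : (N\S)/N
      [5,7] N   >
        [5,6] "saw" : N/S
        [6,7] "cat" : S
    [7,8] "slowly" : (N\NP)\(N\S)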